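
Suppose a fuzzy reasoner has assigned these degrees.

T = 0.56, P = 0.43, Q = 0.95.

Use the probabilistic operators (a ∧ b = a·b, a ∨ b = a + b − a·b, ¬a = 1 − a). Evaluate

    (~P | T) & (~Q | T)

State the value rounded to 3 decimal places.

~P = 1 − 0.4300 = 0.5700
~P | T = a + b − a·b on (0.5700, 0.5600) = 0.8108
~Q = 1 − 0.9500 = 0.0500
~Q | T = a + b − a·b on (0.0500, 0.5600) = 0.5820
(~P | T) & (~Q | T) = a·b on (0.8108, 0.5820) = 0.4719

0.472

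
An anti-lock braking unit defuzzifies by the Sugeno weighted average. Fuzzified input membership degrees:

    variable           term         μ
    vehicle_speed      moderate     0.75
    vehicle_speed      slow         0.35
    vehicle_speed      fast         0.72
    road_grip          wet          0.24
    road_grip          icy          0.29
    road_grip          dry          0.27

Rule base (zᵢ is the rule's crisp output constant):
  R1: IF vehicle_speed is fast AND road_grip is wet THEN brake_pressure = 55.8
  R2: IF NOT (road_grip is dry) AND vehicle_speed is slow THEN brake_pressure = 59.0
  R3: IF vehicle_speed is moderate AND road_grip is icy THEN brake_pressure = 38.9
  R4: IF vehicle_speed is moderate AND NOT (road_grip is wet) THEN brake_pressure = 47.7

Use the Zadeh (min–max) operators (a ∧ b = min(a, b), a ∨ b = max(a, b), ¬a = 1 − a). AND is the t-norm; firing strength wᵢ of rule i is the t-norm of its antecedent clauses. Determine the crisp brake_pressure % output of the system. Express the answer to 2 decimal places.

49.75

R1 (z=55.8): fast=0.72, wet=0.24; AND[min(a, b)] → w = 0.24
R2 (z=59.0): ¬dry=1−0.27=0.73, slow=0.35; AND[min(a, b)] → w = 0.35
R3 (z=38.9): moderate=0.75, icy=0.29; AND[min(a, b)] → w = 0.29
R4 (z=47.7): moderate=0.75, ¬wet=1−0.24=0.76; AND[min(a, b)] → w = 0.75
Weighted average = (0.24·55.8 + 0.35·59.0 + 0.29·38.9 + 0.75·47.7) / (0.24 + 0.35 + 0.29 + 0.75)
  = 81.0980 / 1.6300 = 49.75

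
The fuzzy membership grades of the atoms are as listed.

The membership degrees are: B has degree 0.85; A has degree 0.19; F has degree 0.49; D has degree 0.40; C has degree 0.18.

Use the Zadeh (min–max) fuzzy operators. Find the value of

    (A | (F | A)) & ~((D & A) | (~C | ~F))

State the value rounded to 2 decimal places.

F | A = max(a, b) on (0.49, 0.19) = 0.49
A | (F | A) = max(a, b) on (0.19, 0.49) = 0.49
D & A = min(a, b) on (0.40, 0.19) = 0.19
~C = 1 − 0.18 = 0.82
~F = 1 − 0.49 = 0.51
~C | ~F = max(a, b) on (0.82, 0.51) = 0.82
(D & A) | (~C | ~F) = max(a, b) on (0.19, 0.82) = 0.82
~((D & A) | (~C | ~F)) = 1 − 0.82 = 0.18
(A | (F | A)) & ~((D & A) | (~C | ~F)) = min(a, b) on (0.49, 0.18) = 0.18

0.18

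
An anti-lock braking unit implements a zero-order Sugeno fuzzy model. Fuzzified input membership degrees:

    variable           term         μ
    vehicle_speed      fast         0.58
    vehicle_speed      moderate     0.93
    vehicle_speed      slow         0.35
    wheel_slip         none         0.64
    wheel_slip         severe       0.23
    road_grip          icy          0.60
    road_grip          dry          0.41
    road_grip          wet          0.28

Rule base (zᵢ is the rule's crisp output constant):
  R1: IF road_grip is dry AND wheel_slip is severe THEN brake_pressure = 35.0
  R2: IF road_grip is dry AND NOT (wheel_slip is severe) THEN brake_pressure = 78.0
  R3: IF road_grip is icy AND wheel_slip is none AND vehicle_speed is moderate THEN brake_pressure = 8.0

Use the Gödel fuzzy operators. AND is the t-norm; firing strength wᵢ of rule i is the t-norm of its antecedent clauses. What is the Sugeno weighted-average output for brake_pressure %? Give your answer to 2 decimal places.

R1 (z=35.0): dry=0.41, severe=0.23; AND[min(a, b)] → w = 0.23
R2 (z=78.0): dry=0.41, ¬severe=1−0.23=0.77; AND[min(a, b)] → w = 0.41
R3 (z=8.0): icy=0.60, none=0.64, moderate=0.93; AND[min(a, b)] → w = 0.60
Weighted average = (0.23·35.0 + 0.41·78.0 + 0.60·8.0) / (0.23 + 0.41 + 0.60)
  = 44.8300 / 1.2400 = 36.15

36.15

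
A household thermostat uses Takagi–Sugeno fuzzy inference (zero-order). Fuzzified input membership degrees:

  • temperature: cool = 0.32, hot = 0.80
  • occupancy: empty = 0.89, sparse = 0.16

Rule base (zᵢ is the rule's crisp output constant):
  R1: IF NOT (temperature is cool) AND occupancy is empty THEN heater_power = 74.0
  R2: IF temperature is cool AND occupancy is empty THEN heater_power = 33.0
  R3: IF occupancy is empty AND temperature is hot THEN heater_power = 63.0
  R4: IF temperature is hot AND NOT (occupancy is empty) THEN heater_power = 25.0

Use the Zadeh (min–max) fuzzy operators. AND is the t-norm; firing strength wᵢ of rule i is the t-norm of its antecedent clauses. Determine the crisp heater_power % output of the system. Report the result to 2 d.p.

R1 (z=74.0): ¬cool=1−0.32=0.68, empty=0.89; AND[min(a, b)] → w = 0.68
R2 (z=33.0): cool=0.32, empty=0.89; AND[min(a, b)] → w = 0.32
R3 (z=63.0): empty=0.89, hot=0.80; AND[min(a, b)] → w = 0.80
R4 (z=25.0): hot=0.80, ¬empty=1−0.89=0.11; AND[min(a, b)] → w = 0.11
Weighted average = (0.68·74.0 + 0.32·33.0 + 0.80·63.0 + 0.11·25.0) / (0.68 + 0.32 + 0.80 + 0.11)
  = 114.0300 / 1.9100 = 59.70

59.70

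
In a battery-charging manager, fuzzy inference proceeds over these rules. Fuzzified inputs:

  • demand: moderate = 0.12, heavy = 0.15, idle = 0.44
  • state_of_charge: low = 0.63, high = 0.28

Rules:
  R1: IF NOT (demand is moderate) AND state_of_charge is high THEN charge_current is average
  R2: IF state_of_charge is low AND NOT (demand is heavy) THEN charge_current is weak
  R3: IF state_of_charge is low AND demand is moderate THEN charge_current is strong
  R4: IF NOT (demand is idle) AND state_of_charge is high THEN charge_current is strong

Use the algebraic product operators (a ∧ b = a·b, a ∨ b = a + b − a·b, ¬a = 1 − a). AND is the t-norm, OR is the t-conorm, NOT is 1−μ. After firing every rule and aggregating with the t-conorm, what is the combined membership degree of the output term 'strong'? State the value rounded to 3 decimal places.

R1: ¬moderate=1−0.12=0.88, high=0.28; AND[a·b] → w = 0.2464
R2: low=0.63, ¬heavy=1−0.15=0.85; AND[a·b] → w = 0.5355
R3: low=0.63, moderate=0.12; AND[a·b] → w = 0.0756
R4: ¬idle=1−0.44=0.56, high=0.28; AND[a·b] → w = 0.1568
Rules with consequent 'strong': {R3, R4} → strengths 0.0756, 0.1568
Aggregate via t-conorm [a + b − a·b]: 0.2205

0.221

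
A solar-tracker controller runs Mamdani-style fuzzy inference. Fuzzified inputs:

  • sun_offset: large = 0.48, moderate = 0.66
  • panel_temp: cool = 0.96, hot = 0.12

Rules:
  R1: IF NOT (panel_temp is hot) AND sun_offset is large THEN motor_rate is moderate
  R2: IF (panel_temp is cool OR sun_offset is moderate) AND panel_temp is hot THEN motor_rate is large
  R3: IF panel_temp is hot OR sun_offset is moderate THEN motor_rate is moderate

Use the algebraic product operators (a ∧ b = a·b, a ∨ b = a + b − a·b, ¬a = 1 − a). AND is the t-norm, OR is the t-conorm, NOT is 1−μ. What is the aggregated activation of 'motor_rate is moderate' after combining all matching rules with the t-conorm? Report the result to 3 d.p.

R1: ¬hot=1−0.12=0.88, large=0.48; AND[a·b] → w = 0.4224
R2: (cool=0.96 OR moderate=0.66) = 0.9864; AND[a·b] with hot=0.12 → w = 0.1184
R3: hot=0.12, moderate=0.66; OR[a + b − a·b] → w = 0.7008
Rules with consequent 'moderate': {R1, R3} → strengths 0.4224, 0.7008
Aggregate via t-conorm [a + b − a·b]: 0.8272

0.827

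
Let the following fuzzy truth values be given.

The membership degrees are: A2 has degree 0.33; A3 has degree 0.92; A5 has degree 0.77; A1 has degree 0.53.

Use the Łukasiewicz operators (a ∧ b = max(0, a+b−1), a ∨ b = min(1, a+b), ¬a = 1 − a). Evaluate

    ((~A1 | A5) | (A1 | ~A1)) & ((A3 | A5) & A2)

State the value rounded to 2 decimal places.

~A1 = 1 − 0.53 = 0.47
~A1 | A5 = min(1, a+b) on (0.47, 0.77) = 1.00
~A1 = 1 − 0.53 = 0.47
A1 | ~A1 = min(1, a+b) on (0.53, 0.47) = 1.00
(~A1 | A5) | (A1 | ~A1) = min(1, a+b) on (1.00, 1.00) = 1.00
A3 | A5 = min(1, a+b) on (0.92, 0.77) = 1.00
(A3 | A5) & A2 = max(0, a+b−1) on (1.00, 0.33) = 0.33
((~A1 | A5) | (A1 | ~A1)) & ((A3 | A5) & A2) = max(0, a+b−1) on (1.00, 0.33) = 0.33

0.33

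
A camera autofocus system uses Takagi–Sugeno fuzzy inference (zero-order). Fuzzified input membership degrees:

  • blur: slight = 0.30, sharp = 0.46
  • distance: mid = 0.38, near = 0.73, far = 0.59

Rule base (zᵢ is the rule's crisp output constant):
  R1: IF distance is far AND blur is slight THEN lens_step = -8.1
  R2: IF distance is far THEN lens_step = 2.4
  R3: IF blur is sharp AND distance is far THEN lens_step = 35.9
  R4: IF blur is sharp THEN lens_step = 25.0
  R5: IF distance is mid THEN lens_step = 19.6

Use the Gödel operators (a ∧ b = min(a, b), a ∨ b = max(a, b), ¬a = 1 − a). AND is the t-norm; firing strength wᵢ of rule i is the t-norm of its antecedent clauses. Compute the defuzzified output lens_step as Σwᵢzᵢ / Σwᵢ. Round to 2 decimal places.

15.73

R1 (z=-8.1): far=0.59, slight=0.30; AND[min(a, b)] → w = 0.30
R2 (z=2.4): far=0.59 → w = 0.59
R3 (z=35.9): sharp=0.46, far=0.59; AND[min(a, b)] → w = 0.46
R4 (z=25.0): sharp=0.46 → w = 0.46
R5 (z=19.6): mid=0.38 → w = 0.38
Weighted average = (0.30·-8.1 + 0.59·2.4 + 0.46·35.9 + 0.46·25.0 + 0.38·19.6) / (0.30 + 0.59 + 0.46 + 0.46 + 0.38)
  = 34.4480 / 2.1900 = 15.73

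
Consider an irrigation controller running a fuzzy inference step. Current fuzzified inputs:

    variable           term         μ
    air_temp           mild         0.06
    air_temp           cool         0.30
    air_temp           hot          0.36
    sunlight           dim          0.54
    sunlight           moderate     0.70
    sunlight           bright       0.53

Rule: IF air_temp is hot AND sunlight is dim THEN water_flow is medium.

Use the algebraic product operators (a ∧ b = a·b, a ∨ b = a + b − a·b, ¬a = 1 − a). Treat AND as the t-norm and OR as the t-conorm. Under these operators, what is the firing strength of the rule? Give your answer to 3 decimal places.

firing strength: hot=0.36, dim=0.54; AND[a·b] → w = 0.1944

0.194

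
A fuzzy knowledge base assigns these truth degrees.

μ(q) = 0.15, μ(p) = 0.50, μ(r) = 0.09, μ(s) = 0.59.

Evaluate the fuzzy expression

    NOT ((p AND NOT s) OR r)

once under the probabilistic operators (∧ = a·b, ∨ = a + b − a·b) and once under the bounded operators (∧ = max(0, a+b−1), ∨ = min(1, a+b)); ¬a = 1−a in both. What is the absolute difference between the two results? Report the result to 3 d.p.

Under probabilistic:
  NOT s = 1 − 0.5900 = 0.4100
  p AND NOT s = a·b on (0.5000, 0.4100) = 0.2050
  (p AND NOT s) OR r = a + b − a·b on (0.2050, 0.0900) = 0.2766
  NOT ((p AND NOT s) OR r) = 1 − 0.2766 = 0.7234
  → value = 0.7234
Under bounded:
  NOT s = 1 − 0.59 = 0.41
  p AND NOT s = max(0, a+b−1) on (0.50, 0.41) = 0.00
  (p AND NOT s) OR r = min(1, a+b) on (0.00, 0.09) = 0.09
  NOT ((p AND NOT s) OR r) = 1 − 0.09 = 0.91
  → value = 0.9100
|0.7234 − 0.9100| = 0.187

0.187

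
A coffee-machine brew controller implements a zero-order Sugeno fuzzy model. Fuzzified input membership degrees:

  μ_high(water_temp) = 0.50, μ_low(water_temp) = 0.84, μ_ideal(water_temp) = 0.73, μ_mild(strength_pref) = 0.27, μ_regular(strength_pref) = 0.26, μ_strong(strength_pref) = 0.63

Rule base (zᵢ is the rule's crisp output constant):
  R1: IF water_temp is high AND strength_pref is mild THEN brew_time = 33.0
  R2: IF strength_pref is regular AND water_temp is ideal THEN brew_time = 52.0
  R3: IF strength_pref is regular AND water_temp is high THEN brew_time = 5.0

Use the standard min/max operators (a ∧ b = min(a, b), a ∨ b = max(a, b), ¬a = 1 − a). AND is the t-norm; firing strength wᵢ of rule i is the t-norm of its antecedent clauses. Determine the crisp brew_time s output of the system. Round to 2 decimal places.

30.04

R1 (z=33.0): high=0.50, mild=0.27; AND[min(a, b)] → w = 0.27
R2 (z=52.0): regular=0.26, ideal=0.73; AND[min(a, b)] → w = 0.26
R3 (z=5.0): regular=0.26, high=0.50; AND[min(a, b)] → w = 0.26
Weighted average = (0.27·33.0 + 0.26·52.0 + 0.26·5.0) / (0.27 + 0.26 + 0.26)
  = 23.7300 / 0.7900 = 30.04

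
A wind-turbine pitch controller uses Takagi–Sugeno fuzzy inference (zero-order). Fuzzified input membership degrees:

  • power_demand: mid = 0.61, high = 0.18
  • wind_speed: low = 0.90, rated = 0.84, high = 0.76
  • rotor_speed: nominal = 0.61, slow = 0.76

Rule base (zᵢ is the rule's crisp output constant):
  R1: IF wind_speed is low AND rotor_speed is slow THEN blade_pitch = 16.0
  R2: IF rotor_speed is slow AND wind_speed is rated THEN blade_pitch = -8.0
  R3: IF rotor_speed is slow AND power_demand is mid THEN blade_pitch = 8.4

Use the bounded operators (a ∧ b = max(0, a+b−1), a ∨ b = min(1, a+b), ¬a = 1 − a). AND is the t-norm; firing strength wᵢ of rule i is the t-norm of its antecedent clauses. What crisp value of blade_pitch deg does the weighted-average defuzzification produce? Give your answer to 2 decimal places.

5.44

R1 (z=16.0): low=0.90, slow=0.76; AND[max(0, a+b−1)] → w = 0.66
R2 (z=-8.0): slow=0.76, rated=0.84; AND[max(0, a+b−1)] → w = 0.60
R3 (z=8.4): slow=0.76, mid=0.61; AND[max(0, a+b−1)] → w = 0.37
Weighted average = (0.66·16.0 + 0.60·-8.0 + 0.37·8.4) / (0.66 + 0.60 + 0.37)
  = 8.8680 / 1.6300 = 5.44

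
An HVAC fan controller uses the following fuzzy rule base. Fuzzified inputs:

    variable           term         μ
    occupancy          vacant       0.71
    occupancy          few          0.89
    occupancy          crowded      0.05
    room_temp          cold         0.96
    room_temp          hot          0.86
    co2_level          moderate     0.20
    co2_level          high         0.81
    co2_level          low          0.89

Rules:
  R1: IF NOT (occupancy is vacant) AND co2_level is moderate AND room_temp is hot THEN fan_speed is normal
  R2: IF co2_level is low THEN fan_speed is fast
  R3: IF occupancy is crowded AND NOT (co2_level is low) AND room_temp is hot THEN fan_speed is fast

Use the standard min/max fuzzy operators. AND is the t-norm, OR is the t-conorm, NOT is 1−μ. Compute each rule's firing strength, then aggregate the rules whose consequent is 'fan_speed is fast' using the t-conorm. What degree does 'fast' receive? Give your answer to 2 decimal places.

0.89

R1: ¬vacant=1−0.71=0.29, moderate=0.20, hot=0.86; AND[min(a, b)] → w = 0.20
R2: low=0.89 → w = 0.89
R3: crowded=0.05, ¬low=1−0.89=0.11, hot=0.86; AND[min(a, b)] → w = 0.05
Rules with consequent 'fast': {R2, R3} → strengths 0.89, 0.05
Aggregate via t-conorm [max(a, b)]: 0.89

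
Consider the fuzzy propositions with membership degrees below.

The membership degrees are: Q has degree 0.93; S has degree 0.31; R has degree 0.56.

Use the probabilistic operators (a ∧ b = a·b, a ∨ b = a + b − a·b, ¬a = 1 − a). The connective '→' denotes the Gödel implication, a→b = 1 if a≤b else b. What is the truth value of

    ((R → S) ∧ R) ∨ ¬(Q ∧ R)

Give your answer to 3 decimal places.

R → S  [Gödel: 1 if a≤b else b] with a=0.5600, b=0.3100 → 0.3100
(R → S) ∧ R = a·b on (0.3100, 0.5600) = 0.1736
Q ∧ R = a·b on (0.9300, 0.5600) = 0.5208
¬(Q ∧ R) = 1 − 0.5208 = 0.4792
((R → S) ∧ R) ∨ ¬(Q ∧ R) = a + b − a·b on (0.1736, 0.4792) = 0.5696

0.570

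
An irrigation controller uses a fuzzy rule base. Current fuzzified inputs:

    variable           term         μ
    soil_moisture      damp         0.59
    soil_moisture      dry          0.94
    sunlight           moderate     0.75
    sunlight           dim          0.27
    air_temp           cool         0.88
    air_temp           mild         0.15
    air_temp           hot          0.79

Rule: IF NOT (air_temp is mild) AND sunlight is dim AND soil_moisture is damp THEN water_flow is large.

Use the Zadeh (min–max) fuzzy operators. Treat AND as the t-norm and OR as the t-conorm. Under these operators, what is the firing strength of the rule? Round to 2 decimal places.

0.27

firing strength: ¬mild=1−0.15=0.85, dim=0.27, damp=0.59; AND[min(a, b)] → w = 0.27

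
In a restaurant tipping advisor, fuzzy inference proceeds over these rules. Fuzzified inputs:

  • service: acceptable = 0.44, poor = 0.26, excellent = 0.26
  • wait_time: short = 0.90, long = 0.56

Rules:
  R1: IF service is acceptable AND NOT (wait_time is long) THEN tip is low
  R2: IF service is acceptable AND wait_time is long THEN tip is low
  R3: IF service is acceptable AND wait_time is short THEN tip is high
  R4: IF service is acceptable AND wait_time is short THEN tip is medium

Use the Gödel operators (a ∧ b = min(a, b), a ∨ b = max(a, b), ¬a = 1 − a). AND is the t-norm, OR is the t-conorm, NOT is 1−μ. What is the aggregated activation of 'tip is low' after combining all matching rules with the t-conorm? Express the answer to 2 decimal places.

R1: acceptable=0.44, ¬long=1−0.56=0.44; AND[min(a, b)] → w = 0.44
R2: acceptable=0.44, long=0.56; AND[min(a, b)] → w = 0.44
R3: acceptable=0.44, short=0.90; AND[min(a, b)] → w = 0.44
R4: acceptable=0.44, short=0.90; AND[min(a, b)] → w = 0.44
Rules with consequent 'low': {R1, R2} → strengths 0.44, 0.44
Aggregate via t-conorm [max(a, b)]: 0.44

0.44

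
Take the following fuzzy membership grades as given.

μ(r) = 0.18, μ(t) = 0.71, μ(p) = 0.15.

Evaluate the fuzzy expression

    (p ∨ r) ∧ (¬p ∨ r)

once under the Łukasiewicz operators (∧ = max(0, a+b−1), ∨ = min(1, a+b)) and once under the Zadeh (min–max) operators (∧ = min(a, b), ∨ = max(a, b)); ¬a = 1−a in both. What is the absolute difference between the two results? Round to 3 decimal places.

Under Łukasiewicz:
  p ∨ r = min(1, a+b) on (0.15, 0.18) = 0.33
  ¬p = 1 − 0.15 = 0.85
  ¬p ∨ r = min(1, a+b) on (0.85, 0.18) = 1.00
  (p ∨ r) ∧ (¬p ∨ r) = max(0, a+b−1) on (0.33, 1.00) = 0.33
  → value = 0.3300
Under Zadeh (min–max):
  p ∨ r = max(a, b) on (0.15, 0.18) = 0.18
  ¬p = 1 − 0.15 = 0.85
  ¬p ∨ r = max(a, b) on (0.85, 0.18) = 0.85
  (p ∨ r) ∧ (¬p ∨ r) = min(a, b) on (0.18, 0.85) = 0.18
  → value = 0.1800
|0.3300 − 0.1800| = 0.150

0.150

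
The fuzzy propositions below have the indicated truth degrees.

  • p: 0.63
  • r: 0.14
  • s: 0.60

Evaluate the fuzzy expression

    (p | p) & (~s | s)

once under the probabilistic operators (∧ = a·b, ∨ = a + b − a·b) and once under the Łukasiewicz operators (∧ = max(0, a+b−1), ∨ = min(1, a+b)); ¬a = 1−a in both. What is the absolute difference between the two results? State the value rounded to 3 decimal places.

0.344

Under probabilistic:
  p | p = a + b − a·b on (0.6300, 0.6300) = 0.8631
  ~s = 1 − 0.6000 = 0.4000
  ~s | s = a + b − a·b on (0.4000, 0.6000) = 0.7600
  (p | p) & (~s | s) = a·b on (0.8631, 0.7600) = 0.6560
  → value = 0.6560
Under Łukasiewicz:
  p | p = min(1, a+b) on (0.63, 0.63) = 1.00
  ~s = 1 − 0.60 = 0.40
  ~s | s = min(1, a+b) on (0.40, 0.60) = 1.00
  (p | p) & (~s | s) = max(0, a+b−1) on (1.00, 1.00) = 1.00
  → value = 1.0000
|0.6560 − 1.0000| = 0.344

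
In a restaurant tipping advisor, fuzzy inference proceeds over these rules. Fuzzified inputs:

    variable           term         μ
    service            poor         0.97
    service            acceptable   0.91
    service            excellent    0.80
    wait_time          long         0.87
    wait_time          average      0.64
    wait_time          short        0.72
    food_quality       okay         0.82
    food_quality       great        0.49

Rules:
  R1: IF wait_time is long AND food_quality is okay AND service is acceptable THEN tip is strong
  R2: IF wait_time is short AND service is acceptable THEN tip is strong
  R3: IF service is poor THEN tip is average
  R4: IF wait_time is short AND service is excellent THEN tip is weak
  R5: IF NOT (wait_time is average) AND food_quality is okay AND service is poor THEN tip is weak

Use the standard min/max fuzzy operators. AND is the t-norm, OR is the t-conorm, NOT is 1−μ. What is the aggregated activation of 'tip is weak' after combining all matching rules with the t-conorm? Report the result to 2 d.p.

R1: long=0.87, okay=0.82, acceptable=0.91; AND[min(a, b)] → w = 0.82
R2: short=0.72, acceptable=0.91; AND[min(a, b)] → w = 0.72
R3: poor=0.97 → w = 0.97
R4: short=0.72, excellent=0.80; AND[min(a, b)] → w = 0.72
R5: ¬average=1−0.64=0.36, okay=0.82, poor=0.97; AND[min(a, b)] → w = 0.36
Rules with consequent 'weak': {R4, R5} → strengths 0.72, 0.36
Aggregate via t-conorm [max(a, b)]: 0.72

0.72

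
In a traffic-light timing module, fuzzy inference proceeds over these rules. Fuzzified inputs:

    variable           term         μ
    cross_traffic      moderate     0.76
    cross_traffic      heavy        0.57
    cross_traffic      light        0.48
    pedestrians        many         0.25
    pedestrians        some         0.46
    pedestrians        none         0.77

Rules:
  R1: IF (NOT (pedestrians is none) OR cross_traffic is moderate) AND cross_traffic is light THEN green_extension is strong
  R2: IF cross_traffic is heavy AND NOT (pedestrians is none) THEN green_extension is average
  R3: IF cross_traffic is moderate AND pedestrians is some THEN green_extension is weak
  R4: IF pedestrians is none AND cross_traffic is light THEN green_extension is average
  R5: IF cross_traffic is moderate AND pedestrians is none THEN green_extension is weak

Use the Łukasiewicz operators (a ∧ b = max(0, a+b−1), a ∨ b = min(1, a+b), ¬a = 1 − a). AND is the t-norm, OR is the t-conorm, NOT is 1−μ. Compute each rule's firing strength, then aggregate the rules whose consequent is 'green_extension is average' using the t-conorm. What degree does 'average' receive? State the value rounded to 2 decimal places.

0.25

R1: (¬none=1−0.77=0.23 OR moderate=0.76) = 0.99; AND[max(0, a+b−1)] with light=0.48 → w = 0.47
R2: heavy=0.57, ¬none=1−0.77=0.23; AND[max(0, a+b−1)] → w = 0.00
R3: moderate=0.76, some=0.46; AND[max(0, a+b−1)] → w = 0.22
R4: none=0.77, light=0.48; AND[max(0, a+b−1)] → w = 0.25
R5: moderate=0.76, none=0.77; AND[max(0, a+b−1)] → w = 0.53
Rules with consequent 'average': {R2, R4} → strengths 0.00, 0.25
Aggregate via t-conorm [min(1, a+b)]: 0.25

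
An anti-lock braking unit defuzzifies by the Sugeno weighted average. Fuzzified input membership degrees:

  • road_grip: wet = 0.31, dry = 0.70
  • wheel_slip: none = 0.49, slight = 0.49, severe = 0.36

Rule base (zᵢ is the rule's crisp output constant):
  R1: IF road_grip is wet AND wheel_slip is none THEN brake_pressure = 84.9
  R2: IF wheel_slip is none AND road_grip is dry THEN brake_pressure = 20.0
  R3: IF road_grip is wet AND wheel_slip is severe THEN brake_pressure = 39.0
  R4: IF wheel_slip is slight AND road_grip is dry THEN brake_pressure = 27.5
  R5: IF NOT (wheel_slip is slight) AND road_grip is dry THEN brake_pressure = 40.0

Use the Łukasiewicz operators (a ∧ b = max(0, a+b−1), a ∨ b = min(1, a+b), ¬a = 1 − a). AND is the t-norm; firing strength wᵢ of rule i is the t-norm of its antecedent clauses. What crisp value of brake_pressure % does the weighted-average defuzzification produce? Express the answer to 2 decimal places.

R1 (z=84.9): wet=0.31, none=0.49; AND[max(0, a+b−1)] → w = 0.00
R2 (z=20.0): none=0.49, dry=0.70; AND[max(0, a+b−1)] → w = 0.19
R3 (z=39.0): wet=0.31, severe=0.36; AND[max(0, a+b−1)] → w = 0.00
R4 (z=27.5): slight=0.49, dry=0.70; AND[max(0, a+b−1)] → w = 0.19
R5 (z=40.0): ¬slight=1−0.49=0.51, dry=0.70; AND[max(0, a+b−1)] → w = 0.21
Weighted average = (0.00·84.9 + 0.19·20.0 + 0.00·39.0 + 0.19·27.5 + 0.21·40.0) / (0.00 + 0.19 + 0.00 + 0.19 + 0.21)
  = 17.4250 / 0.5900 = 29.53

29.53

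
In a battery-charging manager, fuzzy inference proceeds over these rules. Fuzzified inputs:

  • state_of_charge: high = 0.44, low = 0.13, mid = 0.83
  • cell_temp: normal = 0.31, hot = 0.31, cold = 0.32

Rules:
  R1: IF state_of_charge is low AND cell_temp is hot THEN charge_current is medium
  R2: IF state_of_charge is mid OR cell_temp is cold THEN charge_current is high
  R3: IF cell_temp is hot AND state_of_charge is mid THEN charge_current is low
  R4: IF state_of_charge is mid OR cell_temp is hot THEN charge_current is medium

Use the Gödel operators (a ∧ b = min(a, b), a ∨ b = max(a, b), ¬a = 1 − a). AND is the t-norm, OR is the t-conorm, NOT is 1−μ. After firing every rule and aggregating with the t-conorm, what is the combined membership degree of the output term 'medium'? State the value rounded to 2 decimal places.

R1: low=0.13, hot=0.31; AND[min(a, b)] → w = 0.13
R2: mid=0.83, cold=0.32; OR[max(a, b)] → w = 0.83
R3: hot=0.31, mid=0.83; AND[min(a, b)] → w = 0.31
R4: mid=0.83, hot=0.31; OR[max(a, b)] → w = 0.83
Rules with consequent 'medium': {R1, R4} → strengths 0.13, 0.83
Aggregate via t-conorm [max(a, b)]: 0.83

0.83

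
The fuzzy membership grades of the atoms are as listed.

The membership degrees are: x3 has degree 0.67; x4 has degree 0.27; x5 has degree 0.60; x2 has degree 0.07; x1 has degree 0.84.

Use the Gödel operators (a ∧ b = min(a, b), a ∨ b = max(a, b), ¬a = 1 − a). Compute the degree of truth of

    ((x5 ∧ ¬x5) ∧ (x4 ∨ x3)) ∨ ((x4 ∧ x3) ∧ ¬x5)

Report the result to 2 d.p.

0.40

¬x5 = 1 − 0.60 = 0.40
x5 ∧ ¬x5 = min(a, b) on (0.60, 0.40) = 0.40
x4 ∨ x3 = max(a, b) on (0.27, 0.67) = 0.67
(x5 ∧ ¬x5) ∧ (x4 ∨ x3) = min(a, b) on (0.40, 0.67) = 0.40
x4 ∧ x3 = min(a, b) on (0.27, 0.67) = 0.27
¬x5 = 1 − 0.60 = 0.40
(x4 ∧ x3) ∧ ¬x5 = min(a, b) on (0.27, 0.40) = 0.27
((x5 ∧ ¬x5) ∧ (x4 ∨ x3)) ∨ ((x4 ∧ x3) ∧ ¬x5) = max(a, b) on (0.40, 0.27) = 0.40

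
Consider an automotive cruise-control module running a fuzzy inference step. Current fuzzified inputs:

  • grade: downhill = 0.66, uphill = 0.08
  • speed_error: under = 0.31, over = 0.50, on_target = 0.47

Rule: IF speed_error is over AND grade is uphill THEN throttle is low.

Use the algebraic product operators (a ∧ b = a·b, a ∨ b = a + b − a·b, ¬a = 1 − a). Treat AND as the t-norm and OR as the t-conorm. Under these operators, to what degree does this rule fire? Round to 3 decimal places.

firing strength: over=0.50, uphill=0.08; AND[a·b] → w = 0.0400

0.040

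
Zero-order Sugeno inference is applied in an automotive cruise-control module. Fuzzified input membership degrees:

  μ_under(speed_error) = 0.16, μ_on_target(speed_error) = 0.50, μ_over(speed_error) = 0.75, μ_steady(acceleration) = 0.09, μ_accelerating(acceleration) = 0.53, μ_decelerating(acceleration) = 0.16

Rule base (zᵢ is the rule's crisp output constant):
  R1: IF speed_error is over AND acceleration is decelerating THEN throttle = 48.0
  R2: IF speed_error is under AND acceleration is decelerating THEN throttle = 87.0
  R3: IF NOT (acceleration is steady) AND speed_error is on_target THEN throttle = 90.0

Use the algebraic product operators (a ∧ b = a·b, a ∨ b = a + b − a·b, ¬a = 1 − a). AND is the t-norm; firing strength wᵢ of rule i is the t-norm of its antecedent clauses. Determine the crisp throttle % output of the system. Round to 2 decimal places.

81.48

R1 (z=48.0): over=0.75, decelerating=0.16; AND[a·b] → w = 0.1200
R2 (z=87.0): under=0.16, decelerating=0.16; AND[a·b] → w = 0.0256
R3 (z=90.0): ¬steady=1−0.09=0.91, on_target=0.50; AND[a·b] → w = 0.4550
Weighted average = (0.1200·48.0 + 0.0256·87.0 + 0.4550·90.0) / (0.1200 + 0.0256 + 0.4550)
  = 48.9372 / 0.6006 = 81.48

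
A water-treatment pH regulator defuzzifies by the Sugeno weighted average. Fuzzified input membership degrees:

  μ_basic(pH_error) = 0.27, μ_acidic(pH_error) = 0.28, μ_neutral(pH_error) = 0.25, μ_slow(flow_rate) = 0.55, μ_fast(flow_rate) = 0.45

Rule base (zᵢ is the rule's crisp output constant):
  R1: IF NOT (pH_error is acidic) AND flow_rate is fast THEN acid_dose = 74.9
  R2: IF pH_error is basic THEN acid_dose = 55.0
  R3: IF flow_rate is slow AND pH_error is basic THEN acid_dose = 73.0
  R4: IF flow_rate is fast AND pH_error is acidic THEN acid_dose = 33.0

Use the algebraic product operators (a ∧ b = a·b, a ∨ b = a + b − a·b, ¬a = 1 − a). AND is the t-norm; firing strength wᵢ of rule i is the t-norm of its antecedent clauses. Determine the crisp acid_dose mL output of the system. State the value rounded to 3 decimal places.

R1 (z=74.9): ¬acidic=1−0.28=0.72, fast=0.45; AND[a·b] → w = 0.3240
R2 (z=55.0): basic=0.27 → w = 0.2700
R3 (z=73.0): slow=0.55, basic=0.27; AND[a·b] → w = 0.1485
R4 (z=33.0): fast=0.45, acidic=0.28; AND[a·b] → w = 0.1260
Weighted average = (0.3240·74.9 + 0.2700·55.0 + 0.1485·73.0 + 0.1260·33.0) / (0.3240 + 0.2700 + 0.1485 + 0.1260)
  = 54.1161 / 0.8685 = 62.310

62.310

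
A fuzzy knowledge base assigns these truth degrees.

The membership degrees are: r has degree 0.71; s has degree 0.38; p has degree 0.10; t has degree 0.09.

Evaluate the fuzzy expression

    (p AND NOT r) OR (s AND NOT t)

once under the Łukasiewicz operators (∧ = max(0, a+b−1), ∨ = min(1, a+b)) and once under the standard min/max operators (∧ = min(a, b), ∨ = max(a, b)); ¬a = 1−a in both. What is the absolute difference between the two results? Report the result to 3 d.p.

Under Łukasiewicz:
  NOT r = 1 − 0.71 = 0.29
  p AND NOT r = max(0, a+b−1) on (0.10, 0.29) = 0.00
  NOT t = 1 − 0.09 = 0.91
  s AND NOT t = max(0, a+b−1) on (0.38, 0.91) = 0.29
  (p AND NOT r) OR (s AND NOT t) = min(1, a+b) on (0.00, 0.29) = 0.29
  → value = 0.2900
Under standard min/max:
  NOT r = 1 − 0.71 = 0.29
  p AND NOT r = min(a, b) on (0.10, 0.29) = 0.10
  NOT t = 1 − 0.09 = 0.91
  s AND NOT t = min(a, b) on (0.38, 0.91) = 0.38
  (p AND NOT r) OR (s AND NOT t) = max(a, b) on (0.10, 0.38) = 0.38
  → value = 0.3800
|0.2900 − 0.3800| = 0.090

0.090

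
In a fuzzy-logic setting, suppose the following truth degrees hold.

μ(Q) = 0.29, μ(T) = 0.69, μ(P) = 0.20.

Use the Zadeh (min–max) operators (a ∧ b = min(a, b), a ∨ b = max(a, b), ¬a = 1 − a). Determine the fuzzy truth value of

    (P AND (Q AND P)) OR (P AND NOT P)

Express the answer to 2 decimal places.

Q AND P = min(a, b) on (0.29, 0.20) = 0.20
P AND (Q AND P) = min(a, b) on (0.20, 0.20) = 0.20
NOT P = 1 − 0.20 = 0.80
P AND NOT P = min(a, b) on (0.20, 0.80) = 0.20
(P AND (Q AND P)) OR (P AND NOT P) = max(a, b) on (0.20, 0.20) = 0.20

0.20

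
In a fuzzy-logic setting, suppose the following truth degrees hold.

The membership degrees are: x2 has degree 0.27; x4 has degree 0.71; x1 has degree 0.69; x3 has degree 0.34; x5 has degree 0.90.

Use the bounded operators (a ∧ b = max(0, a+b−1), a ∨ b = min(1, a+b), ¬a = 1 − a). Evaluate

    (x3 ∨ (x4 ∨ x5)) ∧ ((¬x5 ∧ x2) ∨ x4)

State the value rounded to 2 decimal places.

x4 ∨ x5 = min(1, a+b) on (0.71, 0.90) = 1.00
x3 ∨ (x4 ∨ x5) = min(1, a+b) on (0.34, 1.00) = 1.00
¬x5 = 1 − 0.90 = 0.10
¬x5 ∧ x2 = max(0, a+b−1) on (0.10, 0.27) = 0.00
(¬x5 ∧ x2) ∨ x4 = min(1, a+b) on (0.00, 0.71) = 0.71
(x3 ∨ (x4 ∨ x5)) ∧ ((¬x5 ∧ x2) ∨ x4) = max(0, a+b−1) on (1.00, 0.71) = 0.71

0.71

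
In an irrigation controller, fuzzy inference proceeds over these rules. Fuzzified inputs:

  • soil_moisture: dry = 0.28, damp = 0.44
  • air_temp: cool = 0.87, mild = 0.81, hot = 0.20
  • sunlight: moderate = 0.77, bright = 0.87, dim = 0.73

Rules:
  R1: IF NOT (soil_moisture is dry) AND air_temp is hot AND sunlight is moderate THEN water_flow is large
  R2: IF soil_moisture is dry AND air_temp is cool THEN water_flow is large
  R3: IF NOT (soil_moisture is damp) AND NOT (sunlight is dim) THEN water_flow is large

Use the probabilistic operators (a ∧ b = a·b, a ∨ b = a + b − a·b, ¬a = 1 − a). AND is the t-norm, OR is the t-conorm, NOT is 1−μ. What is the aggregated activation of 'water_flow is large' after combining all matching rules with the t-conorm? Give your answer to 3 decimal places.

R1: ¬dry=1−0.28=0.72, hot=0.20, moderate=0.77; AND[a·b] → w = 0.1109
R2: dry=0.28, cool=0.87; AND[a·b] → w = 0.2436
R3: ¬damp=1−0.44=0.56, ¬dim=1−0.73=0.27; AND[a·b] → w = 0.1512
Rules with consequent 'large': {R1, R2, R3} → strengths 0.1109, 0.2436, 0.1512
Aggregate via t-conorm [a + b − a·b]: 0.4292

0.429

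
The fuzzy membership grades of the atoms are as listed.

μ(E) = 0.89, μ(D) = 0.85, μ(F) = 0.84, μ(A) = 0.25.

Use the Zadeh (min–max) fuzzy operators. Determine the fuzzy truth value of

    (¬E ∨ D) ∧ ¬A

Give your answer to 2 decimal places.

0.75

¬E = 1 − 0.89 = 0.11
¬E ∨ D = max(a, b) on (0.11, 0.85) = 0.85
¬A = 1 − 0.25 = 0.75
(¬E ∨ D) ∧ ¬A = min(a, b) on (0.85, 0.75) = 0.75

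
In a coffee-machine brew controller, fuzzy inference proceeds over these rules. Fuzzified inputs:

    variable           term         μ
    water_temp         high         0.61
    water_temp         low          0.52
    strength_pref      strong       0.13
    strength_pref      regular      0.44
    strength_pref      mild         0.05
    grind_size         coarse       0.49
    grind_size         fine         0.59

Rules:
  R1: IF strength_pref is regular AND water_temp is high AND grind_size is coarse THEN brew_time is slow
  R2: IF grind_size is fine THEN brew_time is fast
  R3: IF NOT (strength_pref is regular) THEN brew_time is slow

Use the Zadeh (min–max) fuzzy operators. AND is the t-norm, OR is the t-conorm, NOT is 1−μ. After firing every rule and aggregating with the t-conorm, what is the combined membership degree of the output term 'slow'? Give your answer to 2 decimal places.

R1: regular=0.44, high=0.61, coarse=0.49; AND[min(a, b)] → w = 0.44
R2: fine=0.59 → w = 0.59
R3: ¬regular=1−0.44=0.56 → w = 0.56
Rules with consequent 'slow': {R1, R3} → strengths 0.44, 0.56
Aggregate via t-conorm [max(a, b)]: 0.56

0.56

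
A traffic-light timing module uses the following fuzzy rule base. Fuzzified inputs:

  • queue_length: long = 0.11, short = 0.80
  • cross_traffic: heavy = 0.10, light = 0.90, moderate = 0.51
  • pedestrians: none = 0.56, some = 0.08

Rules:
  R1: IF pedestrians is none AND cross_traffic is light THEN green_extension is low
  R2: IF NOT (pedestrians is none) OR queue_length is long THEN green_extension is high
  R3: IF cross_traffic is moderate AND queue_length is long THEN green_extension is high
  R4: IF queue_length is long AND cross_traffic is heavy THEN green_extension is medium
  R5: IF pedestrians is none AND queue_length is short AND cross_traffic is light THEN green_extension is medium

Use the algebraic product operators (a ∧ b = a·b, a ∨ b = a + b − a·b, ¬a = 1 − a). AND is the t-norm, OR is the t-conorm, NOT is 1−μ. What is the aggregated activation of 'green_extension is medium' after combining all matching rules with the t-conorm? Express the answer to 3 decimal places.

R1: none=0.56, light=0.90; AND[a·b] → w = 0.5040
R2: ¬none=1−0.56=0.44, long=0.11; OR[a + b − a·b] → w = 0.5016
R3: moderate=0.51, long=0.11; AND[a·b] → w = 0.0561
R4: long=0.11, heavy=0.10; AND[a·b] → w = 0.0110
R5: none=0.56, short=0.80, light=0.90; AND[a·b] → w = 0.4032
Rules with consequent 'medium': {R4, R5} → strengths 0.0110, 0.4032
Aggregate via t-conorm [a + b − a·b]: 0.4098

0.410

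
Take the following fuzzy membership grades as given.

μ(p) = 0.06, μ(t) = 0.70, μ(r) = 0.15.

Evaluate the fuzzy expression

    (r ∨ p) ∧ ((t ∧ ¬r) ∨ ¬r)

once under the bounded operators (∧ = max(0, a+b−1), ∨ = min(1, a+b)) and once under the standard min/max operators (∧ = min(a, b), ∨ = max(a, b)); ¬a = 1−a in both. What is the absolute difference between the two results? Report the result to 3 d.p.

0.060

Under bounded:
  r ∨ p = min(1, a+b) on (0.15, 0.06) = 0.21
  ¬r = 1 − 0.15 = 0.85
  t ∧ ¬r = max(0, a+b−1) on (0.70, 0.85) = 0.55
  ¬r = 1 − 0.15 = 0.85
  (t ∧ ¬r) ∨ ¬r = min(1, a+b) on (0.55, 0.85) = 1.00
  (r ∨ p) ∧ ((t ∧ ¬r) ∨ ¬r) = max(0, a+b−1) on (0.21, 1.00) = 0.21
  → value = 0.2100
Under standard min/max:
  r ∨ p = max(a, b) on (0.15, 0.06) = 0.15
  ¬r = 1 − 0.15 = 0.85
  t ∧ ¬r = min(a, b) on (0.70, 0.85) = 0.70
  ¬r = 1 − 0.15 = 0.85
  (t ∧ ¬r) ∨ ¬r = max(a, b) on (0.70, 0.85) = 0.85
  (r ∨ p) ∧ ((t ∧ ¬r) ∨ ¬r) = min(a, b) on (0.15, 0.85) = 0.15
  → value = 0.1500
|0.2100 − 0.1500| = 0.060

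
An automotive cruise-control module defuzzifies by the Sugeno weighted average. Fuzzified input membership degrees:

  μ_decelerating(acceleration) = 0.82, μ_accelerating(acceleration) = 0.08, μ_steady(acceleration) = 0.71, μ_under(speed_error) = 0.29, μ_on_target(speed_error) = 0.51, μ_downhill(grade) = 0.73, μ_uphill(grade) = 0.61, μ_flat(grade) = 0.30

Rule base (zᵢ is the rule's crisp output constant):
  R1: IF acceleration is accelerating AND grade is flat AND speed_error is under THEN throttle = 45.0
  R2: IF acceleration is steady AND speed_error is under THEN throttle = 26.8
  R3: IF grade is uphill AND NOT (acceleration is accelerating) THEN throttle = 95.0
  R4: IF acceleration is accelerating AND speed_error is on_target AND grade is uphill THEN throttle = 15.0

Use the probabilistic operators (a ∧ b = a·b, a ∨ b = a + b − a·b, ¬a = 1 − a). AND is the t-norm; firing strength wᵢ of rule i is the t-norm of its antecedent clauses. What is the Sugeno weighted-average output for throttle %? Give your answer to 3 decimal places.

74.496

R1 (z=45.0): accelerating=0.08, flat=0.30, under=0.29; AND[a·b] → w = 0.0070
R2 (z=26.8): steady=0.71, under=0.29; AND[a·b] → w = 0.2059
R3 (z=95.0): uphill=0.61, ¬accelerating=1−0.08=0.92; AND[a·b] → w = 0.5612
R4 (z=15.0): accelerating=0.08, on_target=0.51, uphill=0.61; AND[a·b] → w = 0.0249
Weighted average = (0.0070·45.0 + 0.2059·26.8 + 0.5612·95.0 + 0.0249·15.0) / (0.0070 + 0.2059 + 0.5612 + 0.0249)
  = 59.5186 / 0.7989 = 74.496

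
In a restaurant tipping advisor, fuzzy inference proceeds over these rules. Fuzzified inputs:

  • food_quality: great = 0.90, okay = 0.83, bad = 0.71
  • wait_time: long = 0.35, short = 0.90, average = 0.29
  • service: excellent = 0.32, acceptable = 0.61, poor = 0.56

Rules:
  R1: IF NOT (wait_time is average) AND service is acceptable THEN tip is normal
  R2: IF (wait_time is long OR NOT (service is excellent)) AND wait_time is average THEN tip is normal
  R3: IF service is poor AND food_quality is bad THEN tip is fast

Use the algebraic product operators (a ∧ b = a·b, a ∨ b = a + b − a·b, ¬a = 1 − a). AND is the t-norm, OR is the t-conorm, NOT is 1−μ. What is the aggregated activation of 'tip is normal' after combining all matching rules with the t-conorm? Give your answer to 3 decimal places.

0.563

R1: ¬average=1−0.29=0.71, acceptable=0.61; AND[a·b] → w = 0.4331
R2: (long=0.35 OR ¬excellent=1−0.32=0.68) = 0.7920; AND[a·b] with average=0.29 → w = 0.2297
R3: poor=0.56, bad=0.71; AND[a·b] → w = 0.3976
Rules with consequent 'normal': {R1, R2} → strengths 0.4331, 0.2297
Aggregate via t-conorm [a + b − a·b]: 0.5633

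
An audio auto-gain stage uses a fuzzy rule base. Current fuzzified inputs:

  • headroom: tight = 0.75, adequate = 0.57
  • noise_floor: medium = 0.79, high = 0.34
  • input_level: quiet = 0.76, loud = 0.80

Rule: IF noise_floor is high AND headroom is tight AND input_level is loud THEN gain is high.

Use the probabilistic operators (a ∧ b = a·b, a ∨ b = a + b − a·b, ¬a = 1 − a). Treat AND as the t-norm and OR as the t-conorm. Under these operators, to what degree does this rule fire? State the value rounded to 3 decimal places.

firing strength: high=0.34, tight=0.75, loud=0.80; AND[a·b] → w = 0.2040

0.204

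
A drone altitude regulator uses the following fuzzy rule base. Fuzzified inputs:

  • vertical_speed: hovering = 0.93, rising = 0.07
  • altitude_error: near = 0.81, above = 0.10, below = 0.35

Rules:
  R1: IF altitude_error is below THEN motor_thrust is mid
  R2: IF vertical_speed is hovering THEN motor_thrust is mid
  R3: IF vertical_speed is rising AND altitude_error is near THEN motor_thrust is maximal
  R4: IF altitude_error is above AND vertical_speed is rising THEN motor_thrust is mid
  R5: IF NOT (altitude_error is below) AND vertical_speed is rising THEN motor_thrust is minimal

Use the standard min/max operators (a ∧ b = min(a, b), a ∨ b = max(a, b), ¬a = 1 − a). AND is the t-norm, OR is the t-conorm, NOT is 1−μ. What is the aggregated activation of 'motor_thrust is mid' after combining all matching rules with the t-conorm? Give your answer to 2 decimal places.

R1: below=0.35 → w = 0.35
R2: hovering=0.93 → w = 0.93
R3: rising=0.07, near=0.81; AND[min(a, b)] → w = 0.07
R4: above=0.10, rising=0.07; AND[min(a, b)] → w = 0.07
R5: ¬below=1−0.35=0.65, rising=0.07; AND[min(a, b)] → w = 0.07
Rules with consequent 'mid': {R1, R2, R4} → strengths 0.35, 0.93, 0.07
Aggregate via t-conorm [max(a, b)]: 0.93

0.93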